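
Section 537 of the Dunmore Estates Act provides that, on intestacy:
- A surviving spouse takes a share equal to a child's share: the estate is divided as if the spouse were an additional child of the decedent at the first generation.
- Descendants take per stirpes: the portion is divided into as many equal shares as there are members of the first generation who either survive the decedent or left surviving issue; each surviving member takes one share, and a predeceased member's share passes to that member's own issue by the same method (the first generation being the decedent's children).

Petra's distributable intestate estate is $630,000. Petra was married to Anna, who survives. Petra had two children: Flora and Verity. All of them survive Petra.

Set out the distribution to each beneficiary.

Anna: $210,000; Flora: $210,000; Verity: $210,000

The spouse counts as an additional share at the children's level, so there are 3 primary shares of $210,000. Anna takes one such share ($210,000).
The children's combined portion ($420,000) is divided into 2 shares of $210,000: Flora and Verity each take $210,000.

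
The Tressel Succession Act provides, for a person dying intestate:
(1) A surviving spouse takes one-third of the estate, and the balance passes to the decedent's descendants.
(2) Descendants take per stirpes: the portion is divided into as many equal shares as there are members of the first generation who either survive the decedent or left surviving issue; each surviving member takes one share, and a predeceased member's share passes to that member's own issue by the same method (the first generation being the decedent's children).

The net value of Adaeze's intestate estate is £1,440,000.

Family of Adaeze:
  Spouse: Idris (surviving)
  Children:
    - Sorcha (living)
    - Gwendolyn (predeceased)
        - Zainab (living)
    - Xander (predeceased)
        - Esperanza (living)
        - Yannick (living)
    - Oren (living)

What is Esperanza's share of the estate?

Esperanza receives £120,000.

Idris takes one-third of £1,440,000 = £480,000. The remaining £960,000 passes to the descendants.
The descendants' portion (£960,000) is divided into 4 shares of £240,000: Sorcha and Oren each take £240,000; Gwendolyn's £240,000 share passes to Gwendolyn's issue; Xander's £240,000 share passes to Xander's issue.
Gwendolyn's share (£240,000) passes entirely to Zainab.
Xander's share (£240,000) is divided into 2 shares of £120,000: Esperanza and Yannick each take £120,000.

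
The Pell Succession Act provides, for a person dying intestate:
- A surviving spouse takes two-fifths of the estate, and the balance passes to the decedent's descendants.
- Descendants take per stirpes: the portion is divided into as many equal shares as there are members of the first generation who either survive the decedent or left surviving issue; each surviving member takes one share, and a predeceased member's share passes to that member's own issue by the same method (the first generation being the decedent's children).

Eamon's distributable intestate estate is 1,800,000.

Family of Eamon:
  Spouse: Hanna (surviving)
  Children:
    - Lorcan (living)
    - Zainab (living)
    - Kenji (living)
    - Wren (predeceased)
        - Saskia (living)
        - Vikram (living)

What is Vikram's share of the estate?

Hanna takes two-fifths of 1,800,000 = 720,000. The remaining 1,080,000 passes to the descendants.
The descendants' portion (1,080,000) is divided into 4 shares of 270,000: Lorcan, Zainab, and Kenji each take 270,000; Wren's 270,000 share passes to Wren's issue.
Wren's share (270,000) is divided into 2 shares of 135,000: Saskia and Vikram each take 135,000.

Vikram receives 135,000.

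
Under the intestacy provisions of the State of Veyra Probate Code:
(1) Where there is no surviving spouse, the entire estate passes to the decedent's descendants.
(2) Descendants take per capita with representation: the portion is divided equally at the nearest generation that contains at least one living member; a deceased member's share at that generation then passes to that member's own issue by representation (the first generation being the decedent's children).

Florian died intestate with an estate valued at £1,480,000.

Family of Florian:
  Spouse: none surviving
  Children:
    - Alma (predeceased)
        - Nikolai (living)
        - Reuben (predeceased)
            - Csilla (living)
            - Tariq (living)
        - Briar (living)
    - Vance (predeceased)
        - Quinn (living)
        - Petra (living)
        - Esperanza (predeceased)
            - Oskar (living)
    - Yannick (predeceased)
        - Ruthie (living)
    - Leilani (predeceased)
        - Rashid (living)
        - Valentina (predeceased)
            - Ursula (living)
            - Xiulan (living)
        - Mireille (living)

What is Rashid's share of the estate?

Rashid receives £148,000.

The entire £1,480,000 passes to the descendants.
No child survives, so the initial division is made at the grandchildren's generation.
That amount (£1,480,000) is divided into 10 shares of £148,000: Nikolai, Briar, Quinn, Petra, Ruthie, Rashid, and Mireille each take £148,000; Reuben's £148,000 share passes to Reuben's issue; Esperanza's £148,000 share passes to Esperanza's issue; Valentina's £148,000 share passes to Valentina's issue.
Reuben's share (£148,000) is divided into 2 shares of £74,000: Csilla and Tariq each take £74,000.
Esperanza's share (£148,000) passes entirely to Oskar.
Valentina's share (£148,000) is divided into 2 shares of £74,000: Ursula and Xiulan each take £74,000.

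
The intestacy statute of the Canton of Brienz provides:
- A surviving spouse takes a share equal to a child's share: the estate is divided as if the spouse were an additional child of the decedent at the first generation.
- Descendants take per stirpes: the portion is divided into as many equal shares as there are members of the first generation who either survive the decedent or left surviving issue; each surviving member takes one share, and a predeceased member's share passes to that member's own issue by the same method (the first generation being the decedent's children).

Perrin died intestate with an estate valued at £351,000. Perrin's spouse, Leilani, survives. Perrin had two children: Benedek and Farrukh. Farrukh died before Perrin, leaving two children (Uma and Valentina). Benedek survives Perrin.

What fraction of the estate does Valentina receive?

Valentina receives 1/6 of the estate.

The spouse counts as an additional share at the children's level, so there are 3 primary shares of £117,000. Leilani takes one such share (£117,000).
The children's combined portion (£234,000) is divided into 2 shares of £117,000: Benedek takes £117,000; Farrukh's £117,000 share passes to Farrukh's issue.
Farrukh's share (£117,000) is divided into 2 shares of £58,500: Uma and Valentina each take £58,500.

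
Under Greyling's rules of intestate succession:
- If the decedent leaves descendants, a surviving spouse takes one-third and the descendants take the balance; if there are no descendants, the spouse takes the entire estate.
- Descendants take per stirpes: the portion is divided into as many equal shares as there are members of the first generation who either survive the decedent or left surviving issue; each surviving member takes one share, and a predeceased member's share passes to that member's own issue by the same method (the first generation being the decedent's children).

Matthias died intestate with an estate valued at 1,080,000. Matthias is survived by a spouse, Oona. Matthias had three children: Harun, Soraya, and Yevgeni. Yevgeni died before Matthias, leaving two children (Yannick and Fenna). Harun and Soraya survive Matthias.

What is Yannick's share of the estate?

Yannick receives 120,000.

Oona takes one-third of 1,080,000 = 360,000. The remaining 720,000 passes to the descendants.
The descendants' portion (720,000) is divided into 3 shares of 240,000: Harun and Soraya each take 240,000; Yevgeni's 240,000 share passes to Yevgeni's issue.
Yevgeni's share (240,000) is divided into 2 shares of 120,000: Yannick and Fenna each take 120,000.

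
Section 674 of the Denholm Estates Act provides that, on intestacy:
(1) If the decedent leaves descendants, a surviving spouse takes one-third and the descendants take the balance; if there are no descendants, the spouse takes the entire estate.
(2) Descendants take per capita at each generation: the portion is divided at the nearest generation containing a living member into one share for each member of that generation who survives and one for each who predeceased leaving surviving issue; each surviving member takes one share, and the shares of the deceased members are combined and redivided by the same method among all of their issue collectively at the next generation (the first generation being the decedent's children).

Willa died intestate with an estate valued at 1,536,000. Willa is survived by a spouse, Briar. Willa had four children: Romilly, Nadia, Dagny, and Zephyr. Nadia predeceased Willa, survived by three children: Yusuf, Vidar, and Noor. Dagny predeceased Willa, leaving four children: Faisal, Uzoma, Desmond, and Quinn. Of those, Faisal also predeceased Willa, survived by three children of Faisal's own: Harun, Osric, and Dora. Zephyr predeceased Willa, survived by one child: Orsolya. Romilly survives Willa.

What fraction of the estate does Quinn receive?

Briar takes one-third of 1,536,000 = 512,000. The remaining 1,024,000 passes to the descendants.
The descendants' portion (1,024,000) is divided at the children's generation into 4 shares of 256,000. Romilly takes 256,000. The 3 shares of the deceased (Nadia, Dagny, and Zephyr) are combined into a pool of 768,000.
That pool (768,000) is divided at the grandchildren's generation into 8 shares of 96,000. Yusuf, Vidar, Noor, Uzoma, Desmond, Quinn, and Orsolya each take 96,000. The remaining share for the deceased Faisal (96,000) is carried to the next generation.
That pool (96,000) is divided at the great-grandchildren's generation equally among Harun, Osric, and Dora: 32,000 each.

Quinn receives 1/16 of the estate.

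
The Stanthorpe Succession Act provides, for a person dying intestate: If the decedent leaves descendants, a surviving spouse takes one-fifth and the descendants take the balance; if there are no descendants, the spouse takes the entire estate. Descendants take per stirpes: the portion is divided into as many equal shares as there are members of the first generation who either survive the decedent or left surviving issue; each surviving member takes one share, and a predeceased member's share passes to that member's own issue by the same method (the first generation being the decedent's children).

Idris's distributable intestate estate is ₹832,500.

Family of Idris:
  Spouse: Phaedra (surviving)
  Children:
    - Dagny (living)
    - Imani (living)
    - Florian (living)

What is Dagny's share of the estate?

Phaedra takes one-fifth of ₹832,500 = ₹166,500. The remaining ₹666,000 passes to the descendants.
The descendants' portion (₹666,000) is divided into 3 shares of ₹222,000: Dagny, Imani, and Florian each take ₹222,000.

Dagny receives ₹222,000.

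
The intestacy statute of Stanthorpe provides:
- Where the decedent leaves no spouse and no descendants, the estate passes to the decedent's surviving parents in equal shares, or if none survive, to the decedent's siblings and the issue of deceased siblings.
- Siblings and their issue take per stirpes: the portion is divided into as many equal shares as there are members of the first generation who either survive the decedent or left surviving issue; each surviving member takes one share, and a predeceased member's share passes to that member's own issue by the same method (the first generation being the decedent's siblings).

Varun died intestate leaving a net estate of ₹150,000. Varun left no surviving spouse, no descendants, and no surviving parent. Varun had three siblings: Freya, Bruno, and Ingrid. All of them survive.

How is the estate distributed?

Freya: ₹50,000; Bruno: ₹50,000; Ingrid: ₹50,000

The entire ₹150,000 passes to the siblings and their issue.
That amount (₹150,000) is divided into 3 shares of ₹50,000: Freya, Bruno, and Ingrid each take ₹50,000.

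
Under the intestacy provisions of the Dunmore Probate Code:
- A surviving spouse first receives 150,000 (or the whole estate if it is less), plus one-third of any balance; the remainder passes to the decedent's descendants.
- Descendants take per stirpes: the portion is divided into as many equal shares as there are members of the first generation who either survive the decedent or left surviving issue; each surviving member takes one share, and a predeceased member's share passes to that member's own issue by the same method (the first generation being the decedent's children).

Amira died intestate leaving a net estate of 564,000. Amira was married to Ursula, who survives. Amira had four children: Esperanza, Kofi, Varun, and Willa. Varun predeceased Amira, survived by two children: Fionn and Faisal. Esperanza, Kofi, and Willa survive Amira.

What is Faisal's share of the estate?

Faisal receives 34,500.

Ursula first takes 150,000, leaving a balance of 414,000. Ursula then takes one-third of the balance (138,000), for a total of 288,000. The remaining 276,000 passes to the descendants.
The descendants' portion (276,000) is divided into 4 shares of 69,000: Esperanza, Kofi, and Willa each take 69,000; Varun's 69,000 share passes to Varun's issue.
Varun's share (69,000) is divided into 2 shares of 34,500: Fionn and Faisal each take 34,500.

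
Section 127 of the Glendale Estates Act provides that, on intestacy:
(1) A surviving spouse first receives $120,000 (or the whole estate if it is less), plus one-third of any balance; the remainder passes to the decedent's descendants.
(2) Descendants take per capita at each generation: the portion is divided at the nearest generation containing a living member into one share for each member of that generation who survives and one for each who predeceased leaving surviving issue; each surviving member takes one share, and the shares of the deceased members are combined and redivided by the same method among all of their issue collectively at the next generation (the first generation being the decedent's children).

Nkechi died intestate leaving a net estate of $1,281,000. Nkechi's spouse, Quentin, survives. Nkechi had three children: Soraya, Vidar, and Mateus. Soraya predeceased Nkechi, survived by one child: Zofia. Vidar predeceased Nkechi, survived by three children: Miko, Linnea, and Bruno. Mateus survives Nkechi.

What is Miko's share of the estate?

Miko receives $129,000.

Quentin first takes $120,000, leaving a balance of $1,161,000. Quentin then takes one-third of the balance ($387,000), for a total of $507,000. The remaining $774,000 passes to the descendants.
The descendants' portion ($774,000) is divided at the children's generation into 3 shares of $258,000. Mateus takes $258,000. The 2 shares of the deceased (Soraya and Vidar) are combined into a pool of $516,000.
That pool ($516,000) is divided at the grandchildren's generation equally among Zofia, Miko, Linnea, and Bruno: $129,000 each.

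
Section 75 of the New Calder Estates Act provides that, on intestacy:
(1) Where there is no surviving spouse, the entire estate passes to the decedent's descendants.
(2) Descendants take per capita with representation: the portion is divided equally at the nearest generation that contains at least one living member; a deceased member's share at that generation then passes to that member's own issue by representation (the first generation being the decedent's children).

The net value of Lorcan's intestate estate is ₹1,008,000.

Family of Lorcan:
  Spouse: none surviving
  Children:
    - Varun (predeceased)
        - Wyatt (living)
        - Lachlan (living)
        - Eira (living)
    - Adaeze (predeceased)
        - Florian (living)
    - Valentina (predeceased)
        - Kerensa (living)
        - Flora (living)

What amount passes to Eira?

Eira receives ₹168,000.

The entire ₹1,008,000 passes to the descendants.
No child survives, so the initial division is made at the grandchildren's generation.
That amount (₹1,008,000) is divided into 6 shares of ₹168,000: Wyatt, Lachlan, Eira, Florian, Kerensa, and Flora each take ₹168,000.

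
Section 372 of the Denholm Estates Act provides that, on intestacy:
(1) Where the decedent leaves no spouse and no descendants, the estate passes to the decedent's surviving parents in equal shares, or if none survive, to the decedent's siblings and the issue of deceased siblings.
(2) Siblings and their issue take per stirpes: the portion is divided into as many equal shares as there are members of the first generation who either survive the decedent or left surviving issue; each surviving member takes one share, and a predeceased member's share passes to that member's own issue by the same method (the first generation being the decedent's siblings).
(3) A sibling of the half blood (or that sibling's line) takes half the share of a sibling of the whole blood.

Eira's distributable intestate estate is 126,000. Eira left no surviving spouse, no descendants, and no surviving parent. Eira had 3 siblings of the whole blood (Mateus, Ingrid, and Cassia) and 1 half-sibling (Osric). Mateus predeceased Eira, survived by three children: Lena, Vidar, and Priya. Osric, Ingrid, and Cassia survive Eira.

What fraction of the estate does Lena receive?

The entire 126,000 passes to the siblings and their issue.
Counting each half-blood sibling's line as half a unit, there are 7/2 units in 126,000, so one unit is 36,000. Whole-blood lines (Mateus, Ingrid, and Cassia) take 36,000 each; half-blood lines (Osric) take 18,000 each.
Mateus's share (36,000) is divided into 3 shares of 12,000: Lena, Vidar, and Priya each take 12,000.

Lena receives 2/21 of the estate.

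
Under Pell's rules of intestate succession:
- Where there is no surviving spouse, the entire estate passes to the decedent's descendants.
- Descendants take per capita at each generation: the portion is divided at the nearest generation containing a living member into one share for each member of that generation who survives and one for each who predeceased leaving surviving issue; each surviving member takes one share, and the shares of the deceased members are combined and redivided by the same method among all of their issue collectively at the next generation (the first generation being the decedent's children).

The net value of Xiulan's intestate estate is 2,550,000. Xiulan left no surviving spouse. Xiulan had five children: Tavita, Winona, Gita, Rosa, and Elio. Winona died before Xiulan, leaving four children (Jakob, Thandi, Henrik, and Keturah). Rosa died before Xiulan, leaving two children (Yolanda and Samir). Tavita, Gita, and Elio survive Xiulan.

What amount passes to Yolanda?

The entire 2,550,000 passes to the descendants.
That amount (2,550,000) is divided at the children's generation into 5 shares of 510,000. Tavita, Gita, and Elio each take 510,000. The 2 shares of the deceased (Winona and Rosa) are combined into a pool of 1,020,000.
That pool (1,020,000) is divided at the grandchildren's generation equally among Jakob, Thandi, Henrik, Keturah, Yolanda, and Samir: 170,000 each.

Yolanda receives 170,000.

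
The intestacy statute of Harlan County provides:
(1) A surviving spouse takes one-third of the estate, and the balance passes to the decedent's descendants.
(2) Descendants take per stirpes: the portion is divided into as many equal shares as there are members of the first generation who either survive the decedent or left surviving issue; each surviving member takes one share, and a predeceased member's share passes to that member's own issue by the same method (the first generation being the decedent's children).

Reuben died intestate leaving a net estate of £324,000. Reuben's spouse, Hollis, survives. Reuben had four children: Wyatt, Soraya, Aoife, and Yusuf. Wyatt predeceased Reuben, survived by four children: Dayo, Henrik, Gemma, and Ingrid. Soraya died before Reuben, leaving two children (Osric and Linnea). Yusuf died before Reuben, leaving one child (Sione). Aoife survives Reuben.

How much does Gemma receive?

Gemma receives £13,500.

Hollis takes one-third of £324,000 = £108,000. The remaining £216,000 passes to the descendants.
The descendants' portion (£216,000) is divided into 4 shares of £54,000: Aoife takes £54,000; Wyatt's £54,000 share passes to Wyatt's issue; Soraya's £54,000 share passes to Soraya's issue; Yusuf's £54,000 share passes to Yusuf's issue.
Wyatt's share (£54,000) is divided into 4 shares of £13,500: Dayo, Henrik, Gemma, and Ingrid each take £13,500.
Soraya's share (£54,000) is divided into 2 shares of £27,000: Osric and Linnea each take £27,000.
Yusuf's share (£54,000) passes entirely to Sione.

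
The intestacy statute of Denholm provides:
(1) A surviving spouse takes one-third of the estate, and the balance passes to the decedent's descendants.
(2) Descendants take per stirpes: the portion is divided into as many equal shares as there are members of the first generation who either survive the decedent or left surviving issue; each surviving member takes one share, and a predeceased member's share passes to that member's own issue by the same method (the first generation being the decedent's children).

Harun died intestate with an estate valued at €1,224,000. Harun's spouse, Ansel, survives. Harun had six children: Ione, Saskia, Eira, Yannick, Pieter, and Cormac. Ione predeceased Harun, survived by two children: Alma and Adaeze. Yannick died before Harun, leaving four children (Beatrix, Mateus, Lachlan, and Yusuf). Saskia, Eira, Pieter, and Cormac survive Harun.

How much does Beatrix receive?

Beatrix receives €34,000.

Ansel takes one-third of €1,224,000 = €408,000. The remaining €816,000 passes to the descendants.
The descendants' portion (€816,000) is divided into 6 shares of €136,000: Saskia, Eira, Pieter, and Cormac each take €136,000; Ione's €136,000 share passes to Ione's issue; Yannick's €136,000 share passes to Yannick's issue.
Ione's share (€136,000) is divided into 2 shares of €68,000: Alma and Adaeze each take €68,000.
Yannick's share (€136,000) is divided into 4 shares of €34,000: Beatrix, Mateus, Lachlan, and Yusuf each take €34,000.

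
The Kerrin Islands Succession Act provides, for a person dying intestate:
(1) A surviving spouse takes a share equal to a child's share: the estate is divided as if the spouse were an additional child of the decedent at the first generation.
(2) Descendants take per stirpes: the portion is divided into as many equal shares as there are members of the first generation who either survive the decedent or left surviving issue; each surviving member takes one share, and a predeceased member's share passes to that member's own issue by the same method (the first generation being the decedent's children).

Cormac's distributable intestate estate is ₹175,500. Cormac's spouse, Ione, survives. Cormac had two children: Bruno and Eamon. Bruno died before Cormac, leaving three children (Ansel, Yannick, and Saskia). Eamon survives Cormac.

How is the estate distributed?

Ione: ₹58,500; Ansel: ₹19,500; Yannick: ₹19,500; Saskia: ₹19,500; Eamon: ₹58,500

The spouse counts as an additional share at the children's level, so there are 3 primary shares of ₹58,500. Ione takes one such share (₹58,500).
The children's combined portion (₹117,000) is divided into 2 shares of ₹58,500: Eamon takes ₹58,500; Bruno's ₹58,500 share passes to Bruno's issue.
Bruno's share (₹58,500) is divided into 3 shares of ₹19,500: Ansel, Yannick, and Saskia each take ₹19,500.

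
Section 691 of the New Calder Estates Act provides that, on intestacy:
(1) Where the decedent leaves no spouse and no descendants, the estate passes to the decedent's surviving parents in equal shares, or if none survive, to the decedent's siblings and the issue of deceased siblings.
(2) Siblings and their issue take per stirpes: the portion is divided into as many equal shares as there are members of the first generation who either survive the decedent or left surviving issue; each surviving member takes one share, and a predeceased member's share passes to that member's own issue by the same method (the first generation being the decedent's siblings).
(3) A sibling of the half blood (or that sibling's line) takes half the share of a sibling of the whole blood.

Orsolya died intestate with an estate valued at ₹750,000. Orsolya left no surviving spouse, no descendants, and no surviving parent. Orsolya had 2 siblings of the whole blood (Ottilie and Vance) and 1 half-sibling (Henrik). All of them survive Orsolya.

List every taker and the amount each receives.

Ottilie: ₹300,000; Vance: ₹300,000; Henrik: ₹150,000

The entire ₹750,000 passes to the siblings and their issue.
Counting each half-blood sibling's line as half a unit, there are 5/2 units in ₹750,000, so one unit is ₹300,000. Whole-blood lines (Ottilie and Vance) take ₹300,000 each; half-blood lines (Henrik) take ₹150,000 each.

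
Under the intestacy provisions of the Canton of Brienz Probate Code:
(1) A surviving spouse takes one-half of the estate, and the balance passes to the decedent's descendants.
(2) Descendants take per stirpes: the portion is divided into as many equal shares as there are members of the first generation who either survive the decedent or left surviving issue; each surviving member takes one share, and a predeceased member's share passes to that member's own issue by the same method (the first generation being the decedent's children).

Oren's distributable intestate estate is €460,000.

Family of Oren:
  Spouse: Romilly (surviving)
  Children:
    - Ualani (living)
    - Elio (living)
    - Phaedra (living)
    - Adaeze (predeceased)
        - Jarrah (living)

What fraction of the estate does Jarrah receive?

Jarrah receives 1/8 of the estate.

Romilly takes one-half of €460,000 = €230,000. The remaining €230,000 passes to the descendants.
The descendants' portion (€230,000) is divided into 4 shares of €57,500: Ualani, Elio, and Phaedra each take €57,500; Adaeze's €57,500 share passes to Adaeze's issue.
Adaeze's share (€57,500) passes entirely to Jarrah.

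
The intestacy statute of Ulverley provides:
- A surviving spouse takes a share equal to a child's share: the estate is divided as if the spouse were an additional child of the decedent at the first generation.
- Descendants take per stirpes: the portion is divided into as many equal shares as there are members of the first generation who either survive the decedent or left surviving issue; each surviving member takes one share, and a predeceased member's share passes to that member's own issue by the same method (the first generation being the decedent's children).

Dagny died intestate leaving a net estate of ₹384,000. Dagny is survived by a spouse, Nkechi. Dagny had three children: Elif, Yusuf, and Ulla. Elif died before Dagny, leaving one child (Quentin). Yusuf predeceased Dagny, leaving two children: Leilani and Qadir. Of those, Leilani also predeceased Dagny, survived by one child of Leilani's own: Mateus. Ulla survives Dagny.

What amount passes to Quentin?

Quentin receives ₹96,000.

The spouse counts as an additional share at the children's level, so there are 4 primary shares of ₹96,000. Nkechi takes one such share (₹96,000).
The children's combined portion (₹288,000) is divided into 3 shares of ₹96,000: Ulla takes ₹96,000; Elif's ₹96,000 share passes to Elif's issue; Yusuf's ₹96,000 share passes to Yusuf's issue.
Elif's share (₹96,000) passes entirely to Quentin.
Yusuf's share (₹96,000) is divided into 2 shares of ₹48,000: Qadir takes ₹48,000; Leilani's ₹48,000 share passes to Leilani's issue.
Leilani's share (₹48,000) passes entirely to Mateus.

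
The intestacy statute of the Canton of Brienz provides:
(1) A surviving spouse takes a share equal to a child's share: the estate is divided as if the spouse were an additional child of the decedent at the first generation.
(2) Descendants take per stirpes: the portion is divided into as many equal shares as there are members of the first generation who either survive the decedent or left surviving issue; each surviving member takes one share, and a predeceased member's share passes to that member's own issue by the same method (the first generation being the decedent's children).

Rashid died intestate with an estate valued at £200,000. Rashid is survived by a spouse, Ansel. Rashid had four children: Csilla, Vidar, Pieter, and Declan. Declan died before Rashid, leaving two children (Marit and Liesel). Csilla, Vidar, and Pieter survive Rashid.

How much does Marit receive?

The spouse counts as an additional share at the children's level, so there are 5 primary shares of £40,000. Ansel takes one such share (£40,000).
The children's combined portion (£160,000) is divided into 4 shares of £40,000: Csilla, Vidar, and Pieter each take £40,000; Declan's £40,000 share passes to Declan's issue.
Declan's share (£40,000) is divided into 2 shares of £20,000: Marit and Liesel each take £20,000.

Marit receives £20,000.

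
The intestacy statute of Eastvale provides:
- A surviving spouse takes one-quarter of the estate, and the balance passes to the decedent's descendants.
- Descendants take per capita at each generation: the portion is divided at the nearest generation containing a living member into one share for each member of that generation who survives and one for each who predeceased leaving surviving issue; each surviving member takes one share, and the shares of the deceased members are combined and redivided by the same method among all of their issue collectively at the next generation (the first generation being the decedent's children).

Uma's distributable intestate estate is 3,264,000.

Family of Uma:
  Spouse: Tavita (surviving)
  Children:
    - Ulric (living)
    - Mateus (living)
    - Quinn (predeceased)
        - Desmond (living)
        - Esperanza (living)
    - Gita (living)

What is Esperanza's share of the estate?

Esperanza receives 306,000.

Tavita takes one-quarter of 3,264,000 = 816,000. The remaining 2,448,000 passes to the descendants.
The descendants' portion (2,448,000) is divided at the children's generation into 4 shares of 612,000. Ulric, Mateus, and Gita each take 612,000. The remaining share for the deceased Quinn (612,000) is carried to the next generation.
That pool (612,000) is divided at the grandchildren's generation equally among Desmond and Esperanza: 306,000 each.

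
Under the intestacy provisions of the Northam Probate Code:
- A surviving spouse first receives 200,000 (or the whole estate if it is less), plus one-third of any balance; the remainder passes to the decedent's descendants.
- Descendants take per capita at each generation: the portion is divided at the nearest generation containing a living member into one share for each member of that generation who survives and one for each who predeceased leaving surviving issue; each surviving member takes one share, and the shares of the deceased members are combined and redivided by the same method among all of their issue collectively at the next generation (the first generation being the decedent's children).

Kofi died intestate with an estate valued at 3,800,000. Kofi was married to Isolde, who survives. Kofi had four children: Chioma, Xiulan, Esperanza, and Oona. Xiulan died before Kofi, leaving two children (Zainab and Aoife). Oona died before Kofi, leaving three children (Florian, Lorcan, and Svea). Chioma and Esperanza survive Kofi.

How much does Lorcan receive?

Lorcan receives 240,000.

Isolde first takes 200,000, leaving a balance of 3,600,000. Isolde then takes one-third of the balance (1,200,000), for a total of 1,400,000. The remaining 2,400,000 passes to the descendants.
The descendants' portion (2,400,000) is divided at the children's generation into 4 shares of 600,000. Chioma and Esperanza each take 600,000. The 2 shares of the deceased (Xiulan and Oona) are combined into a pool of 1,200,000.
That pool (1,200,000) is divided at the grandchildren's generation equally among Zainab, Aoife, Florian, Lorcan, and Svea: 240,000 each.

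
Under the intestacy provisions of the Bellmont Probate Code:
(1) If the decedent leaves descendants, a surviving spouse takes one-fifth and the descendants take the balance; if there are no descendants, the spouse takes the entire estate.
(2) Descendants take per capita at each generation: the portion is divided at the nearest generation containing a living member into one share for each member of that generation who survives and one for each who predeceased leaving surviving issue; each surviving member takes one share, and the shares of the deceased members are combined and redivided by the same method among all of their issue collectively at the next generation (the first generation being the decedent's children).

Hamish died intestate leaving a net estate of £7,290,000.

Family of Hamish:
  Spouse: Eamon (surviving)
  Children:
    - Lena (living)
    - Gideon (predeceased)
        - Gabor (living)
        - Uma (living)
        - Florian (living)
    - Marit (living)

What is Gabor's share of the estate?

Gabor receives £648,000.

Eamon takes one-fifth of £7,290,000 = £1,458,000. The remaining £5,832,000 passes to the descendants.
The descendants' portion (£5,832,000) is divided at the children's generation into 3 shares of £1,944,000. Lena and Marit each take £1,944,000. The remaining share for the deceased Gideon (£1,944,000) is carried to the next generation.
That pool (£1,944,000) is divided at the grandchildren's generation equally among Gabor, Uma, and Florian: £648,000 each.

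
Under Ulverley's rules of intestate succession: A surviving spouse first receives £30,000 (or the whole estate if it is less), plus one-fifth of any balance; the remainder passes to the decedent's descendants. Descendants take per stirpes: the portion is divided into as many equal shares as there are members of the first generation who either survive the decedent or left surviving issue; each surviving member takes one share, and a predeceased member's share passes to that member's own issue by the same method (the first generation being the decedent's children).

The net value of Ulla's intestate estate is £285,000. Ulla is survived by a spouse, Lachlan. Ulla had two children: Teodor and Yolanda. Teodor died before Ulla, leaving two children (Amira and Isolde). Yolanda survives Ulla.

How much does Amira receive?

Lachlan first takes £30,000, leaving a balance of £255,000. Lachlan then takes one-fifth of the balance (£51,000), for a total of £81,000. The remaining £204,000 passes to the descendants.
The descendants' portion (£204,000) is divided into 2 shares of £102,000: Yolanda takes £102,000; Teodor's £102,000 share passes to Teodor's issue.
Teodor's share (£102,000) is divided into 2 shares of £51,000: Amira and Isolde each take £51,000.

Amira receives £51,000.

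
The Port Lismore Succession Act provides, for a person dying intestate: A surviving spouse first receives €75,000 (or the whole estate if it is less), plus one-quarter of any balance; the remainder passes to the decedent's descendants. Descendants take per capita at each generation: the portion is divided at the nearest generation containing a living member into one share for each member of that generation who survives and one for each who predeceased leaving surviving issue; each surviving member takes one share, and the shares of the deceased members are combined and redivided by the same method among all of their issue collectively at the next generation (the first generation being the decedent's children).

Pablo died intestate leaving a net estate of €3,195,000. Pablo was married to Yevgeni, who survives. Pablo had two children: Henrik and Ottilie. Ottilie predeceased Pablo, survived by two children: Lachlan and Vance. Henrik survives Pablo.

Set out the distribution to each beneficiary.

Yevgeni: €855,000; Henrik: €1,170,000; Lachlan: €585,000; Vance: €585,000

Yevgeni first takes €75,000, leaving a balance of €3,120,000. Yevgeni then takes one-quarter of the balance (€780,000), for a total of €855,000. The remaining €2,340,000 passes to the descendants.
The descendants' portion (€2,340,000) is divided at the children's generation into 2 shares of €1,170,000. Henrik takes €1,170,000. The remaining share for the deceased Ottilie (€1,170,000) is carried to the next generation.
That pool (€1,170,000) is divided at the grandchildren's generation equally among Lachlan and Vance: €585,000 each.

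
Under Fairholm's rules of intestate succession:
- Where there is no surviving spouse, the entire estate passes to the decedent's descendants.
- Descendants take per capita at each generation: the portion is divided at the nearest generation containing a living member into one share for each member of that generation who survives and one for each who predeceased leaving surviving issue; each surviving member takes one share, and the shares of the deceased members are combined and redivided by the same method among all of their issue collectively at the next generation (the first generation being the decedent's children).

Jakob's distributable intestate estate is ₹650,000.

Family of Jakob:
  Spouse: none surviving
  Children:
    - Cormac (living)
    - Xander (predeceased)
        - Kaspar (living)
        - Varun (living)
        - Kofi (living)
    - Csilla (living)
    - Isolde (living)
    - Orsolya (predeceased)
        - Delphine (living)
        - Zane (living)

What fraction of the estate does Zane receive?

Zane receives 2/25 of the estate.

The entire ₹650,000 passes to the descendants.
That amount (₹650,000) is divided at the children's generation into 5 shares of ₹130,000. Cormac, Csilla, and Isolde each take ₹130,000. The 2 shares of the deceased (Xander and Orsolya) are combined into a pool of ₹260,000.
That pool (₹260,000) is divided at the grandchildren's generation equally among Kaspar, Varun, Kofi, Delphine, and Zane: ₹52,000 each.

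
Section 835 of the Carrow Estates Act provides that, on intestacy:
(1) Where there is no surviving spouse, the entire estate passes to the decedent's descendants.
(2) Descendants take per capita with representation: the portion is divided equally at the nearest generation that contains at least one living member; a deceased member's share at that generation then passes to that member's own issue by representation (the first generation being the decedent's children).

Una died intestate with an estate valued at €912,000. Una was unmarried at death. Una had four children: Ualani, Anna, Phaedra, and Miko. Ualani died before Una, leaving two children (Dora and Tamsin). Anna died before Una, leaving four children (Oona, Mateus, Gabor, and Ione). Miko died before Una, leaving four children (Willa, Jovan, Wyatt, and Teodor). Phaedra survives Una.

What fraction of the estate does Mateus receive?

Mateus receives 1/16 of the estate.

The entire €912,000 passes to the descendants.
That amount (€912,000) is divided into 4 shares of €228,000: Phaedra takes €228,000; Ualani's €228,000 share passes to Ualani's issue; Anna's €228,000 share passes to Anna's issue; Miko's €228,000 share passes to Miko's issue.
Ualani's share (€228,000) is divided into 2 shares of €114,000: Dora and Tamsin each take €114,000.
Anna's share (€228,000) is divided into 4 shares of €57,000: Oona, Mateus, Gabor, and Ione each take €57,000.
Miko's share (€228,000) is divided into 4 shares of €57,000: Willa, Jovan, Wyatt, and Teodor each take €57,000.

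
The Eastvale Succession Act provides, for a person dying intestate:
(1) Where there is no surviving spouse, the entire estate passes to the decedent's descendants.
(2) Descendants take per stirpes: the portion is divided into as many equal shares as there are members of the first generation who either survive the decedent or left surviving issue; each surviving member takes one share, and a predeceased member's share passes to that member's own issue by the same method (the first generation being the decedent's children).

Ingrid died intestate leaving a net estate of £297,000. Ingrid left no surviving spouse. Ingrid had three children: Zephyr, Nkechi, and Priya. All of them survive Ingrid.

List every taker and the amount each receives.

The entire £297,000 passes to the descendants.
That amount (£297,000) is divided into 3 shares of £99,000: Zephyr, Nkechi, and Priya each take £99,000.

Zephyr: £99,000; Nkechi: £99,000; Priya: £99,000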